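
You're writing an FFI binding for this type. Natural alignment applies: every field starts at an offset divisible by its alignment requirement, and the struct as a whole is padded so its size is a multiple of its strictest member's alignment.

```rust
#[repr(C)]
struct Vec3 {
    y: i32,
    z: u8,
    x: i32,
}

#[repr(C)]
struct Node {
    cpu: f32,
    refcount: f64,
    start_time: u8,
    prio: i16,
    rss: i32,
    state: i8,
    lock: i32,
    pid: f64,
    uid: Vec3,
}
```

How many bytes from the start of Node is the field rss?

Vec3: 0..4  y  (4B, 4-aligned); 4..5  z  (1B, 1-aligned); 5..8  -- padding (3B); 8..12  x  (4B, 4-aligned); sizeof = 12, alignof = 4
0..4  cpu  (4B, 4-aligned)
4..8  -- padding (4B)
8..16  refcount  (8B, 8-aligned)
16..17  start_time  (1B, 1-aligned)
17..18  -- padding (1B)
18..20  prio  (2B, 2-aligned)
20..24  rss  (4B, 4-aligned)

20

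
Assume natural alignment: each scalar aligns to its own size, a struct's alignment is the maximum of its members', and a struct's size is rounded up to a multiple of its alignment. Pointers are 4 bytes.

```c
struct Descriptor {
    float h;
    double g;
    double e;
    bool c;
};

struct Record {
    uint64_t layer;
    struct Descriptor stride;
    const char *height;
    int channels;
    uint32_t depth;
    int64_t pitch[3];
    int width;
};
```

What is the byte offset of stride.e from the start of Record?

24

Descriptor: @0: h [4B, align 4] → 4; +4 pad (align 8); @8: g [8B, align 8] → 16; @16: e [8B, align 8] → 24; @24: c [1B, align 1] → 25; +7 tail pad (align 8); size 32, align 8
@0: layer [8B, align 8] → 8
@8: stride [32B, align 8] → 40
within Descriptor: e at 16
8 + 16 = 24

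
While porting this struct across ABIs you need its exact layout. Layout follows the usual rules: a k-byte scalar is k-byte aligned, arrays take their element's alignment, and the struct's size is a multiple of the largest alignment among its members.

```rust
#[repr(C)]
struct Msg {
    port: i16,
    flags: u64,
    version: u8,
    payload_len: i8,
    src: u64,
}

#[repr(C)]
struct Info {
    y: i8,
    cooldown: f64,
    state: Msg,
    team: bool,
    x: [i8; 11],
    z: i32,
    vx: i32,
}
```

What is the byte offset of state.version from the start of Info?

32

Msg: 0..2  port  (2B, 2-aligned); 2..8  -- padding (6B); 8..16  flags  (8B, 8-aligned); 16..17  version  (1B, 1-aligned); 17..18  payload_len  (1B, 1-aligned); 18..24  -- padding (6B); 24..32  src  (8B, 8-aligned); sizeof = 32, alignof = 8
0..1  y  (1B, 1-aligned)
1..8  -- padding (7B)
8..16  cooldown  (8B, 8-aligned)
16..48  state  (32B, 8-aligned)
within Msg: version at 16
16 + 16 = 32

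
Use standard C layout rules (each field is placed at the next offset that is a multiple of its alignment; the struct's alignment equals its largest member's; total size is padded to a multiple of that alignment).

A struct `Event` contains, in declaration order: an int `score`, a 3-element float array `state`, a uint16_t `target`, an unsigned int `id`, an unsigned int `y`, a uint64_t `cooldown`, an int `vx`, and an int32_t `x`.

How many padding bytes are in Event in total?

score at 0 (size 4, align 4) → ends 4
state at 4 (size 12, align 4) → ends 16
target at 16 (size 2, align 2) → ends 18
pad 2 to align 4 for id
id at 20 (size 4, align 4) → ends 24
y at 24 (size 4, align 4) → ends 28
pad 4 to align 8 for cooldown
cooldown at 32 (size 8, align 8) → ends 40
vx at 40 (size 4, align 4) → ends 44
x at 44 (size 4, align 4) → ends 48
total 48 bytes, alignment 8
data bytes 42, size 48 → padding 6

6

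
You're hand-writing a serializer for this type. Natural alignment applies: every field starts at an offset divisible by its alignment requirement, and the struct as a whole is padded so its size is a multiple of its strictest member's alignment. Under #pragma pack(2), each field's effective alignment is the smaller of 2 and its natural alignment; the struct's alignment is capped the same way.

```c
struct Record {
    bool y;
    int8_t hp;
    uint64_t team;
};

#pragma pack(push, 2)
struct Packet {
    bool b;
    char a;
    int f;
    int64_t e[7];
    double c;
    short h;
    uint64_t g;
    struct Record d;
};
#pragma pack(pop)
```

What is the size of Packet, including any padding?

96 bytes

Record: 0..1  y  (1B, 1-aligned); 1..2  hp  (1B, 1-aligned); 2..8  -- padding (6B); 8..16  team  (8B, 8-aligned); sizeof = 16, alignof = 8
0..1  b  (1B, 1-aligned)
1..2  a  (1B, 1-aligned)
2..6  f  (4B, 2-aligned)
6..62  e  (56B, 2-aligned)
62..70  c  (8B, 2-aligned)
70..72  h  (2B, 2-aligned)
72..80  g  (8B, 2-aligned)
80..96  d  (16B, 2-aligned)
sizeof = 96, alignof = 2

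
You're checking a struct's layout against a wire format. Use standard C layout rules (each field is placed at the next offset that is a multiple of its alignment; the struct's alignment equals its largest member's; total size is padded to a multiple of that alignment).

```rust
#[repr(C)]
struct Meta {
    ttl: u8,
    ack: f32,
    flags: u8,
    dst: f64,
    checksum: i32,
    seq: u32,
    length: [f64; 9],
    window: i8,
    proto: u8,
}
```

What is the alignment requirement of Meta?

member alignments: ttl=1, ack=4, flags=1, dst=8, checksum=4, seq=4, length=8, window=1, proto=1
max = 8

8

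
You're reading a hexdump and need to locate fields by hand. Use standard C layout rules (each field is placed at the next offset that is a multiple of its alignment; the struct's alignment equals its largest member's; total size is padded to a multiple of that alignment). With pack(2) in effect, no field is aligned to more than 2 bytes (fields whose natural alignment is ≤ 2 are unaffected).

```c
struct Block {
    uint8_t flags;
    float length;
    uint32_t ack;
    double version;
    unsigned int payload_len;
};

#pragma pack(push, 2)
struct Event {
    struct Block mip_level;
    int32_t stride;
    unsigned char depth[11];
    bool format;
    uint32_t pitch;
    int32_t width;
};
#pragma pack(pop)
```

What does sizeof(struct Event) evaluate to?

56

Block: 0..1  flags  (1B, 1-aligned); 1..4  -- padding (3B); 4..8  length  (4B, 4-aligned); 8..12  ack  (4B, 4-aligned); 12..16  -- padding (4B); 16..24  version  (8B, 8-aligned); 24..28  payload_len  (4B, 4-aligned); 28..32  -- tail padding (4B); sizeof = 32, alignof = 8
0..32  mip_level  (32B, 2-aligned)
32..36  stride  (4B, 2-aligned)
36..47  depth  (11B, 1-aligned)
47..48  format  (1B, 1-aligned)
48..52  pitch  (4B, 2-aligned)
52..56  width  (4B, 2-aligned)
sizeof = 56, alignof = 2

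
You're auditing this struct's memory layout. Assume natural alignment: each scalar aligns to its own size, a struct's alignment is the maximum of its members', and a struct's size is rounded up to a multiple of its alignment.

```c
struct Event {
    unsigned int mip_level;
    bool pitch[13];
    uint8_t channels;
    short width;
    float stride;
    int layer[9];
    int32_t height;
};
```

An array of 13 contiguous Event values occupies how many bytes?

832

0..4  mip_level  (4B, 4-aligned)
4..17  pitch  (13B, 1-aligned)
17..18  channels  (1B, 1-aligned)
18..20  width  (2B, 2-aligned)
20..24  stride  (4B, 4-aligned)
24..60  layer  (36B, 4-aligned)
60..64  height  (4B, 4-aligned)
sizeof = 64, alignof = 4
array of 13: 13 × 64 = 832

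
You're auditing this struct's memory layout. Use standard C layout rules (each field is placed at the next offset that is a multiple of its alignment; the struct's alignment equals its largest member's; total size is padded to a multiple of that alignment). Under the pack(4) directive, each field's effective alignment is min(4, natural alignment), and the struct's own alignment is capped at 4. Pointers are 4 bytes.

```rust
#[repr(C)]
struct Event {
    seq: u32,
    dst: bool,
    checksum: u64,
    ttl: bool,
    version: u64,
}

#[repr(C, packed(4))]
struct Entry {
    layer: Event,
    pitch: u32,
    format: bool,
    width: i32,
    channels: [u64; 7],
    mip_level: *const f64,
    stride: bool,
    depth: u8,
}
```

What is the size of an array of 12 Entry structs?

Event: seq at 0 (size 4, align 4) → ends 4; dst at 4 (size 1, align 1) → ends 5; pad 3 to align 8 for checksum; checksum at 8 (size 8, align 8) → ends 16; ttl at 16 (size 1, align 1) → ends 17; pad 7 to align 8 for version; version at 24 (size 8, align 8) → ends 32; total 32 bytes, alignment 8
layer at 0 (size 32, align 4) → ends 32
pitch at 32 (size 4, align 4) → ends 36
format at 36 (size 1, align 1) → ends 37
pad 3 to align 4 for width
width at 40 (size 4, align 4) → ends 44
channels at 44 (size 56, align 4) → ends 100
mip_level at 100 (size 4, align 4) → ends 104
stride at 104 (size 1, align 1) → ends 105
depth at 105 (size 1, align 1) → ends 106
tail pad 2 to reach multiple of 4
total 108 bytes, alignment 4
array of 12: 12 × 108 = 1296

1296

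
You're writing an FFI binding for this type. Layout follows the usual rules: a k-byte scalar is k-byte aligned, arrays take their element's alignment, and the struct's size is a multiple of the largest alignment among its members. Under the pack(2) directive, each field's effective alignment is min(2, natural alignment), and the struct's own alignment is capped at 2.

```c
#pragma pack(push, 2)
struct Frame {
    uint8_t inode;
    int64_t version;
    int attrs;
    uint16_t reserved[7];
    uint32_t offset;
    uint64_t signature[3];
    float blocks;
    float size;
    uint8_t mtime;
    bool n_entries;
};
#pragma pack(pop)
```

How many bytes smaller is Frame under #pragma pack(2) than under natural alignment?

natural layout:
  inode at 0 (size 1, align 1) → ends 1
  pad 7 to align 8 for version
  version at 8 (size 8, align 8) → ends 16
  attrs at 16 (size 4, align 4) → ends 20
  reserved at 20 (size 14, align 2) → ends 34
  pad 2 to align 4 for offset
  offset at 36 (size 4, align 4) → ends 40
  signature at 40 (size 24, align 8) → ends 64
  blocks at 64 (size 4, align 4) → ends 68
  size at 68 (size 4, align 4) → ends 72
  mtime at 72 (size 1, align 1) → ends 73
  n_entries at 73 (size 1, align 1) → ends 74
  tail pad 6 to reach multiple of 8
  total 80 bytes, alignment 8
packed(2) layout:
  inode at 0 (size 1, align 1) → ends 1
  pad 1 to align 2 for version
  version at 2 (size 8, align 2) → ends 10
  attrs at 10 (size 4, align 2) → ends 14
  reserved at 14 (size 14, align 2) → ends 28
  offset at 28 (size 4, align 2) → ends 32
  signature at 32 (size 24, align 2) → ends 56
  blocks at 56 (size 4, align 2) → ends 60
  size at 60 (size 4, align 2) → ends 64
  mtime at 64 (size 1, align 1) → ends 65
  n_entries at 65 (size 1, align 1) → ends 66
  total 66 bytes, alignment 2
80 − 66 = 14

14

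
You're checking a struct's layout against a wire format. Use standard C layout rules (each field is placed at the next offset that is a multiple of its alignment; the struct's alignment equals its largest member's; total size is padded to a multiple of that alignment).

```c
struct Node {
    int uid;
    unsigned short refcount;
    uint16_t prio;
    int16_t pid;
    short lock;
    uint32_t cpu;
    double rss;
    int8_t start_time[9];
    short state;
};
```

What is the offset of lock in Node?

10

@0: uid [4B, align 4] → 4
@4: refcount [2B, align 2] → 6
@6: prio [2B, align 2] → 8
@8: pid [2B, align 2] → 10
@10: lock [2B, align 2] → 12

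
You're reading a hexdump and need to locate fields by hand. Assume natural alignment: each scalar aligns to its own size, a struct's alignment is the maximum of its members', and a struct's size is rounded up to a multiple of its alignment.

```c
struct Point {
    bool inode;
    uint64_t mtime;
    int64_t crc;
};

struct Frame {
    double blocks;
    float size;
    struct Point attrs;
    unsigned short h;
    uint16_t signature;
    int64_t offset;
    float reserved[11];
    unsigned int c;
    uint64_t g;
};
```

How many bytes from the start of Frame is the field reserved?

56

Point: @0: inode [1B, align 1] → 1; +7 pad (align 8); @8: mtime [8B, align 8] → 16; @16: crc [8B, align 8] → 24; size 24, align 8
@0: blocks [8B, align 8] → 8
@8: size [4B, align 4] → 12
+4 pad (align 8)
@16: attrs [24B, align 8] → 40
@40: h [2B, align 2] → 42
@42: signature [2B, align 2] → 44
+4 pad (align 8)
@48: offset [8B, align 8] → 56
@56: reserved [44B, align 4] → 100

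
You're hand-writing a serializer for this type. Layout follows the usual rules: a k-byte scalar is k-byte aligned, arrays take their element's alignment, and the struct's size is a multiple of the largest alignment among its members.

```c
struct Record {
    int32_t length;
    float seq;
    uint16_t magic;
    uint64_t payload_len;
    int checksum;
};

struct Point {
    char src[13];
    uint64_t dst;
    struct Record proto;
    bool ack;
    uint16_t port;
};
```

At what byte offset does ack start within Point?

56

Record: length at 0 (size 4, align 4) → ends 4; seq at 4 (size 4, align 4) → ends 8; magic at 8 (size 2, align 2) → ends 10; pad 6 to align 8 for payload_len; payload_len at 16 (size 8, align 8) → ends 24; checksum at 24 (size 4, align 4) → ends 28; tail pad 4 to reach multiple of 8; total 32 bytes, alignment 8
src at 0 (size 13, align 1) → ends 13
pad 3 to align 8 for dst
dst at 16 (size 8, align 8) → ends 24
proto at 24 (size 32, align 8) → ends 56
ack at 56 (size 1, align 1) → ends 57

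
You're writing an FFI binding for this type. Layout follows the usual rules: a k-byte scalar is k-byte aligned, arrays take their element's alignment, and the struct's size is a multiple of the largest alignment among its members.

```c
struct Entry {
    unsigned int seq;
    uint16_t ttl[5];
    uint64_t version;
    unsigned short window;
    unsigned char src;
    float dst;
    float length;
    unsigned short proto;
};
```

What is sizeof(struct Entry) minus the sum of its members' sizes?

@0: seq [4B, align 4] → 4
@4: ttl [10B, align 2] → 14
+2 pad (align 8)
@16: version [8B, align 8] → 24
@24: window [2B, align 2] → 26
@26: src [1B, align 1] → 27
+1 pad (align 4)
@28: dst [4B, align 4] → 32
@32: length [4B, align 4] → 36
@36: proto [2B, align 2] → 38
+2 tail pad (align 8)
size 40, align 8
data bytes 35, size 40 → padding 5

5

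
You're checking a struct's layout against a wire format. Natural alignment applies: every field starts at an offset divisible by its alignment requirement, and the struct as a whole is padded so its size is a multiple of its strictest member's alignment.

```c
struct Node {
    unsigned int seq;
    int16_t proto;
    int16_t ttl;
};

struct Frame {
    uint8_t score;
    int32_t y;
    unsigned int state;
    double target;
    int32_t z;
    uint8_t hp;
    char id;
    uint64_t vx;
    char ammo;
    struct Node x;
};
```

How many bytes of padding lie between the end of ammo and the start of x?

3

Node: seq at 0 (size 4, align 4) → ends 4; proto at 4 (size 2, align 2) → ends 6; ttl at 6 (size 2, align 2) → ends 8; total 8 bytes, alignment 4
score at 0 (size 1, align 1) → ends 1
pad 3 to align 4 for y
y at 4 (size 4, align 4) → ends 8
state at 8 (size 4, align 4) → ends 12
pad 4 to align 8 for target
target at 16 (size 8, align 8) → ends 24
z at 24 (size 4, align 4) → ends 28
hp at 28 (size 1, align 1) → ends 29
id at 29 (size 1, align 1) → ends 30
pad 2 to align 8 for vx
vx at 32 (size 8, align 8) → ends 40
ammo at 40 (size 1, align 1) → ends 41
pad 3 to align 4 for x
x at 44 (size 8, align 4) → ends 52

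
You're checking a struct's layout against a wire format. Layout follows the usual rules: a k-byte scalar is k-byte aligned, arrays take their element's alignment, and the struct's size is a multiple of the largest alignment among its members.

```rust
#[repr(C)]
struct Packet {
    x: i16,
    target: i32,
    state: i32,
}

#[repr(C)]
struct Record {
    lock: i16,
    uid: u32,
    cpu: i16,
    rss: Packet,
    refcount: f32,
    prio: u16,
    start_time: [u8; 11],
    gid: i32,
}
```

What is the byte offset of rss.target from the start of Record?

Packet: 0..2  x  (2B, 2-aligned); 2..4  -- padding (2B); 4..8  target  (4B, 4-aligned); 8..12  state  (4B, 4-aligned); sizeof = 12, alignof = 4
0..2  lock  (2B, 2-aligned)
2..4  -- padding (2B)
4..8  uid  (4B, 4-aligned)
8..10  cpu  (2B, 2-aligned)
10..12  -- padding (2B)
12..24  rss  (12B, 4-aligned)
within Packet: target at 4
12 + 4 = 16

16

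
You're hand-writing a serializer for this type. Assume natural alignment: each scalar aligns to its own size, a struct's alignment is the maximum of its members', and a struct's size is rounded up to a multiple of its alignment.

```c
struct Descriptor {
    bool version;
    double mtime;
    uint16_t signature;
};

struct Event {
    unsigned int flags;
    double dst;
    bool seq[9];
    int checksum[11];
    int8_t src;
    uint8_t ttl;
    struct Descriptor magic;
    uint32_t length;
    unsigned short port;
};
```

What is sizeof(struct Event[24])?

Descriptor: 0..1  version  (1B, 1-aligned); 1..8  -- padding (7B); 8..16  mtime  (8B, 8-aligned); 16..18  signature  (2B, 2-aligned); 18..24  -- tail padding (6B); sizeof = 24, alignof = 8
0..4  flags  (4B, 4-aligned)
4..8  -- padding (4B)
8..16  dst  (8B, 8-aligned)
16..25  seq  (9B, 1-aligned)
25..28  -- padding (3B)
28..72  checksum  (44B, 4-aligned)
72..73  src  (1B, 1-aligned)
73..74  ttl  (1B, 1-aligned)
74..80  -- padding (6B)
80..104  magic  (24B, 8-aligned)
104..108  length  (4B, 4-aligned)
108..110  port  (2B, 2-aligned)
110..112  -- tail padding (2B)
sizeof = 112, alignof = 8
array of 24: 24 × 112 = 2688

2688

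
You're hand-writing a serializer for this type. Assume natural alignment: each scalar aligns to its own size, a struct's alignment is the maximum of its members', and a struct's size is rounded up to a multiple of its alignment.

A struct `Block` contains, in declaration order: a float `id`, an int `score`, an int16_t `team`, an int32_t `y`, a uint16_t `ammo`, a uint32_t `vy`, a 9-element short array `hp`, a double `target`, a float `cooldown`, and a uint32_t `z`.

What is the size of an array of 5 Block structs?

id at 0 (size 4, align 4) → ends 4
score at 4 (size 4, align 4) → ends 8
team at 8 (size 2, align 2) → ends 10
pad 2 to align 4 for y
y at 12 (size 4, align 4) → ends 16
ammo at 16 (size 2, align 2) → ends 18
pad 2 to align 4 for vy
vy at 20 (size 4, align 4) → ends 24
hp at 24 (size 18, align 2) → ends 42
pad 6 to align 8 for target
target at 48 (size 8, align 8) → ends 56
cooldown at 56 (size 4, align 4) → ends 60
z at 60 (size 4, align 4) → ends 64
total 64 bytes, alignment 8
array of 5: 5 × 64 = 320

320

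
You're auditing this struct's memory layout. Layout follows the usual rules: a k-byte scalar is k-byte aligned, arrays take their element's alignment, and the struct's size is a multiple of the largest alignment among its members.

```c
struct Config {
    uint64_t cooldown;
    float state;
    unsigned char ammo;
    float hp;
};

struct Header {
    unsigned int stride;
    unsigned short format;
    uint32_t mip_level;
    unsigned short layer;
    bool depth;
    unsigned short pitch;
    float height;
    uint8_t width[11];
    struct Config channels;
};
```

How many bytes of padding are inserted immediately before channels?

5

Config: cooldown at 0 (size 8, align 8) → ends 8; state at 8 (size 4, align 4) → ends 12; ammo at 12 (size 1, align 1) → ends 13; pad 3 to align 4 for hp; hp at 16 (size 4, align 4) → ends 20; tail pad 4 to reach multiple of 8; total 24 bytes, alignment 8
stride at 0 (size 4, align 4) → ends 4
format at 4 (size 2, align 2) → ends 6
pad 2 to align 4 for mip_level
mip_level at 8 (size 4, align 4) → ends 12
layer at 12 (size 2, align 2) → ends 14
depth at 14 (size 1, align 1) → ends 15
pad 1 to align 2 for pitch
pitch at 16 (size 2, align 2) → ends 18
pad 2 to align 4 for height
height at 20 (size 4, align 4) → ends 24
width at 24 (size 11, align 1) → ends 35
pad 5 to align 8 for channels
channels at 40 (size 24, align 8) → ends 64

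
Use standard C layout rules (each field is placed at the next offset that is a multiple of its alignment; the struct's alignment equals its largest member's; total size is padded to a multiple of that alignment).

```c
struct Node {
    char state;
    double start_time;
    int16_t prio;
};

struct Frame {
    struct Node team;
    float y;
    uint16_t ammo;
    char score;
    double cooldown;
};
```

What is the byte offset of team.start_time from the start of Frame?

Node: @0: state [1B, align 1] → 1; +7 pad (align 8); @8: start_time [8B, align 8] → 16; @16: prio [2B, align 2] → 18; +6 tail pad (align 8); size 24, align 8
@0: team [24B, align 8] → 24
within Node: start_time at 8
0 + 8 = 8

8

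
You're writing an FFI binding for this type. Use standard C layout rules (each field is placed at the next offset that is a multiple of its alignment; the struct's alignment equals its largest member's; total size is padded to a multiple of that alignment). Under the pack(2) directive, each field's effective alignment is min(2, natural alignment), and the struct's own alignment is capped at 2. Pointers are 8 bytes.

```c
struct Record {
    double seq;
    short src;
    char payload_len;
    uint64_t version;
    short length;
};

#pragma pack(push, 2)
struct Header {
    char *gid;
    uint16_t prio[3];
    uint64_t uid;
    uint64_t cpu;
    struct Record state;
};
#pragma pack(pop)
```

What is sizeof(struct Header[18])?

1116

Record: seq at 0 (size 8, align 8) → ends 8; src at 8 (size 2, align 2) → ends 10; payload_len at 10 (size 1, align 1) → ends 11; pad 5 to align 8 for version; version at 16 (size 8, align 8) → ends 24; length at 24 (size 2, align 2) → ends 26; tail pad 6 to reach multiple of 8; total 32 bytes, alignment 8
gid at 0 (size 8, align 2) → ends 8
prio at 8 (size 6, align 2) → ends 14
uid at 14 (size 8, align 2) → ends 22
cpu at 22 (size 8, align 2) → ends 30
state at 30 (size 32, align 2) → ends 62
total 62 bytes, alignment 2
array of 18: 18 × 62 = 1116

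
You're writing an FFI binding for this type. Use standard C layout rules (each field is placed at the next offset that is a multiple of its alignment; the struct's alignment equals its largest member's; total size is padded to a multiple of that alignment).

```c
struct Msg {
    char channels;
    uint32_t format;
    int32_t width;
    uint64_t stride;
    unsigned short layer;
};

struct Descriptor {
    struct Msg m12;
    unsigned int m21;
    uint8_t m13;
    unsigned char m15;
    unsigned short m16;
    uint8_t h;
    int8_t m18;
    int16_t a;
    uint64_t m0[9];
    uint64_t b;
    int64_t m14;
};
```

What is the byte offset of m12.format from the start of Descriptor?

Msg: channels at 0 (size 1, align 1) → ends 1; pad 3 to align 4 for format; format at 4 (size 4, align 4) → ends 8; width at 8 (size 4, align 4) → ends 12; pad 4 to align 8 for stride; stride at 16 (size 8, align 8) → ends 24; layer at 24 (size 2, align 2) → ends 26; tail pad 6 to reach multiple of 8; total 32 bytes, alignment 8
m12 at 0 (size 32, align 8) → ends 32
within Msg: format at 4
0 + 4 = 4

4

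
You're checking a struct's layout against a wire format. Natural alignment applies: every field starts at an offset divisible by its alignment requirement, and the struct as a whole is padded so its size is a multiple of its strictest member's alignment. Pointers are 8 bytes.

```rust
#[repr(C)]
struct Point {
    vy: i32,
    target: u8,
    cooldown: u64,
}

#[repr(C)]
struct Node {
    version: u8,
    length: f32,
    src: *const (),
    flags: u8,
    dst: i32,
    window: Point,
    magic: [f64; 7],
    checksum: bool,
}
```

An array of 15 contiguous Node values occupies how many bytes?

1560

Point: @0: vy [4B, align 4] → 4; @4: target [1B, align 1] → 5; +3 pad (align 8); @8: cooldown [8B, align 8] → 16; size 16, align 8
@0: version [1B, align 1] → 1
+3 pad (align 4)
@4: length [4B, align 4] → 8
@8: src [8B, align 8] → 16
@16: flags [1B, align 1] → 17
+3 pad (align 4)
@20: dst [4B, align 4] → 24
@24: window [16B, align 8] → 40
@40: magic [56B, align 8] → 96
@96: checksum [1B, align 1] → 97
+7 tail pad (align 8)
size 104, align 8
array of 15: 15 × 104 = 1560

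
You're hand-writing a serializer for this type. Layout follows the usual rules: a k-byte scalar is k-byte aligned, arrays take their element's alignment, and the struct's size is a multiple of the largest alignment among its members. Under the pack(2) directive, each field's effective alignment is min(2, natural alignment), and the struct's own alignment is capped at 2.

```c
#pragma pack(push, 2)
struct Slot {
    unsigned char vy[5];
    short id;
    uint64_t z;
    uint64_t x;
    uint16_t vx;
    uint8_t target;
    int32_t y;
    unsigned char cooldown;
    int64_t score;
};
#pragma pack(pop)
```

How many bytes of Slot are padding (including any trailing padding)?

3

@0: vy [5B, align 1] → 5
+1 pad (align 2)
@6: id [2B, align 2] → 8
@8: z [8B, align 2] → 16
@16: x [8B, align 2] → 24
@24: vx [2B, align 2] → 26
@26: target [1B, align 1] → 27
+1 pad (align 2)
@28: y [4B, align 2] → 32
@32: cooldown [1B, align 1] → 33
+1 pad (align 2)
@34: score [8B, align 2] → 42
size 42, align 2
data bytes 39, size 42 → padding 3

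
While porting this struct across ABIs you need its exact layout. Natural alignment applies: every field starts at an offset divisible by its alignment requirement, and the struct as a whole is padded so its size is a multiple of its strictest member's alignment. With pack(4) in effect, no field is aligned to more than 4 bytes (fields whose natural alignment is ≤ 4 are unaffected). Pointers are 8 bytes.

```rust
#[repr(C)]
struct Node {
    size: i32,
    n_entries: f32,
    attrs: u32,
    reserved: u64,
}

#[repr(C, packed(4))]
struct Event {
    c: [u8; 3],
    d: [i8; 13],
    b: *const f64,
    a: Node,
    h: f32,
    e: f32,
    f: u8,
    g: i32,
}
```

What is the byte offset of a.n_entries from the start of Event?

28

Node: @0: size [4B, align 4] → 4; @4: n_entries [4B, align 4] → 8; @8: attrs [4B, align 4] → 12; +4 pad (align 8); @16: reserved [8B, align 8] → 24; size 24, align 8
@0: c [3B, align 1] → 3
@3: d [13B, align 1] → 16
@16: b [8B, align 4] → 24
@24: a [24B, align 4] → 48
within Node: n_entries at 4
24 + 4 = 28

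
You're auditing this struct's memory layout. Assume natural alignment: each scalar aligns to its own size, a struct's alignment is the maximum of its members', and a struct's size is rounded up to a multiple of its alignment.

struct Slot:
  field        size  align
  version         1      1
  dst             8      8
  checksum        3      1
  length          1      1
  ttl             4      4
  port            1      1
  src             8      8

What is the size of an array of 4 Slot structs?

0..1  version  (1B, 1-aligned)
1..8  -- padding (7B)
8..16  dst  (8B, 8-aligned)
16..19  checksum  (3B, 1-aligned)
19..20  length  (1B, 1-aligned)
20..24  ttl  (4B, 4-aligned)
24..25  port  (1B, 1-aligned)
25..32  -- padding (7B)
32..40  src  (8B, 8-aligned)
sizeof = 40, alignof = 8
array of 4: 4 × 40 = 160

160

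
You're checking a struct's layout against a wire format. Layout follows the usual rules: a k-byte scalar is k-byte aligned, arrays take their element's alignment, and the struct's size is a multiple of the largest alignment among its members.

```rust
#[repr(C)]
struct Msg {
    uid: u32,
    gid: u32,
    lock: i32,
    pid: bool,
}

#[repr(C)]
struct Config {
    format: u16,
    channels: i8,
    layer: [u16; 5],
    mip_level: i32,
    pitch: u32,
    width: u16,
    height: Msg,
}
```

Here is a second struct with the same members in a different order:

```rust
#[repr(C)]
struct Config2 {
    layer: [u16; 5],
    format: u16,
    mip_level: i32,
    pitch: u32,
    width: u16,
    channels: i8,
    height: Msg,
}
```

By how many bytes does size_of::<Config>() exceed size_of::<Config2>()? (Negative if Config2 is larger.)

Msg: uid at 0 (size 4, align 4) → ends 4; gid at 4 (size 4, align 4) → ends 8; lock at 8 (size 4, align 4) → ends 12; pid at 12 (size 1, align 1) → ends 13; tail pad 3 to reach multiple of 4; total 16 bytes, alignment 4
format at 0 (size 2, align 2) → ends 2
channels at 2 (size 1, align 1) → ends 3
pad 1 to align 2 for layer
layer at 4 (size 10, align 2) → ends 14
pad 2 to align 4 for mip_level
mip_level at 16 (size 4, align 4) → ends 20
pitch at 20 (size 4, align 4) → ends 24
width at 24 (size 2, align 2) → ends 26
pad 2 to align 4 for height
height at 28 (size 16, align 4) → ends 44
total 44 bytes, alignment 4
— Config2 —
layer at 0 (size 10, align 2) → ends 10
format at 10 (size 2, align 2) → ends 12
mip_level at 12 (size 4, align 4) → ends 16
pitch at 16 (size 4, align 4) → ends 20
width at 20 (size 2, align 2) → ends 22
channels at 22 (size 1, align 1) → ends 23
pad 1 to align 4 for height
height at 24 (size 16, align 4) → ends 40
total 40 bytes, alignment 4
44 − 40 = 4

4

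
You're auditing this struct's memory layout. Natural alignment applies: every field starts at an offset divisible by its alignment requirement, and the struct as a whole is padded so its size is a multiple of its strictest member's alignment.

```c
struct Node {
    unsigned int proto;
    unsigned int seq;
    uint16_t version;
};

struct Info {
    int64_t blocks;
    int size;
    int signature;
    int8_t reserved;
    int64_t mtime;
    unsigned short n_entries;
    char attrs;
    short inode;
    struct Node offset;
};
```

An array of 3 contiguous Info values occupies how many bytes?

Node: @0: proto [4B, align 4] → 4; @4: seq [4B, align 4] → 8; @8: version [2B, align 2] → 10; +2 tail pad (align 4); size 12, align 4
@0: blocks [8B, align 8] → 8
@8: size [4B, align 4] → 12
@12: signature [4B, align 4] → 16
@16: reserved [1B, align 1] → 17
+7 pad (align 8)
@24: mtime [8B, align 8] → 32
@32: n_entries [2B, align 2] → 34
@34: attrs [1B, align 1] → 35
+1 pad (align 2)
@36: inode [2B, align 2] → 38
+2 pad (align 4)
@40: offset [12B, align 4] → 52
+4 tail pad (align 8)
size 56, align 8
array of 3: 3 × 56 = 168

168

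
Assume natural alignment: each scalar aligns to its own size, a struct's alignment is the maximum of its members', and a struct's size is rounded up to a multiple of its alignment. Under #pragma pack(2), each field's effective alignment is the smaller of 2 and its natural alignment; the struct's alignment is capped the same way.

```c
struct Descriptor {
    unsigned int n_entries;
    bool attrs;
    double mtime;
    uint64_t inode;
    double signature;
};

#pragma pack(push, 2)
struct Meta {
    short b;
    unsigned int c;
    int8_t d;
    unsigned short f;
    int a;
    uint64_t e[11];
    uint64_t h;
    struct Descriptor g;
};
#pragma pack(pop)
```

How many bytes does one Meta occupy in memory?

142 bytes

Descriptor: @0: n_entries [4B, align 4] → 4; @4: attrs [1B, align 1] → 5; +3 pad (align 8); @8: mtime [8B, align 8] → 16; @16: inode [8B, align 8] → 24; @24: signature [8B, align 8] → 32; size 32, align 8
@0: b [2B, align 2] → 2
@2: c [4B, align 2] → 6
@6: d [1B, align 1] → 7
+1 pad (align 2)
@8: f [2B, align 2] → 10
@10: a [4B, align 2] → 14
@14: e [88B, align 2] → 102
@102: h [8B, align 2] → 110
@110: g [32B, align 2] → 142
size 142, align 2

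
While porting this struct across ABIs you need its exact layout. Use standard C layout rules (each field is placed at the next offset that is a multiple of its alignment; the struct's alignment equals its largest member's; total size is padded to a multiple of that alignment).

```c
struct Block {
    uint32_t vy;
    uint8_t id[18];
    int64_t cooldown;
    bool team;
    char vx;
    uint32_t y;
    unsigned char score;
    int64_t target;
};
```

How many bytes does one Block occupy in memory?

56

vy at 0 (size 4, align 4) → ends 4
id at 4 (size 18, align 1) → ends 22
pad 2 to align 8 for cooldown
cooldown at 24 (size 8, align 8) → ends 32
team at 32 (size 1, align 1) → ends 33
vx at 33 (size 1, align 1) → ends 34
pad 2 to align 4 for y
y at 36 (size 4, align 4) → ends 40
score at 40 (size 1, align 1) → ends 41
pad 7 to align 8 for target
target at 48 (size 8, align 8) → ends 56
total 56 bytes, alignment 8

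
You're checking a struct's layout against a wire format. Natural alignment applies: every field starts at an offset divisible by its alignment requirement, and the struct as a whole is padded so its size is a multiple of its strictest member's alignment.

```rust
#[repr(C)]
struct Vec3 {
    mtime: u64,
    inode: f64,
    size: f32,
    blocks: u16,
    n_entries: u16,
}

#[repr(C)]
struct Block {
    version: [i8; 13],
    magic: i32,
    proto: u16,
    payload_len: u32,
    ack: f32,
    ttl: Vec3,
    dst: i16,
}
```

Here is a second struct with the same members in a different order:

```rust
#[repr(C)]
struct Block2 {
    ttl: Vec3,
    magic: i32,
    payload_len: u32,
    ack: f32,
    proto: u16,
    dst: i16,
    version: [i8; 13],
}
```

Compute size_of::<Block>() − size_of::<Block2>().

Vec3: @0: mtime [8B, align 8] → 8; @8: inode [8B, align 8] → 16; @16: size [4B, align 4] → 20; @20: blocks [2B, align 2] → 22; @22: n_entries [2B, align 2] → 24; size 24, align 8
@0: version [13B, align 1] → 13
+3 pad (align 4)
@16: magic [4B, align 4] → 20
@20: proto [2B, align 2] → 22
+2 pad (align 4)
@24: payload_len [4B, align 4] → 28
@28: ack [4B, align 4] → 32
@32: ttl [24B, align 8] → 56
@56: dst [2B, align 2] → 58
+6 tail pad (align 8)
size 64, align 8
— Block2 —
@0: ttl [24B, align 8] → 24
@24: magic [4B, align 4] → 28
@28: payload_len [4B, align 4] → 32
@32: ack [4B, align 4] → 36
@36: proto [2B, align 2] → 38
@38: dst [2B, align 2] → 40
@40: version [13B, align 1] → 53
+3 tail pad (align 8)
size 56, align 8
64 − 56 = 8

8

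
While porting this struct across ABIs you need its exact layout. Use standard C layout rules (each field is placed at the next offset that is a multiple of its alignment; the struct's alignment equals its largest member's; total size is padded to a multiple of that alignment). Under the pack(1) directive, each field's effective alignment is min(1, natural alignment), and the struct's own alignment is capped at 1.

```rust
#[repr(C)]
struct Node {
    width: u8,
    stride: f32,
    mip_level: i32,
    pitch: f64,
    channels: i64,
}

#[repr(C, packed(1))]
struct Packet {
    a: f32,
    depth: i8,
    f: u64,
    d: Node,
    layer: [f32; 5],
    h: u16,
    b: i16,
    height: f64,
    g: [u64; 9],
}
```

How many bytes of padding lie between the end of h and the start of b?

Node: @0: width [1B, align 1] → 1; +3 pad (align 4); @4: stride [4B, align 4] → 8; @8: mip_level [4B, align 4] → 12; +4 pad (align 8); @16: pitch [8B, align 8] → 24; @24: channels [8B, align 8] → 32; size 32, align 8
@0: a [4B, align 1] → 4
@4: depth [1B, align 1] → 5
@5: f [8B, align 1] → 13
@13: d [32B, align 1] → 45
@45: layer [20B, align 1] → 65
@65: h [2B, align 1] → 67
@67: b [2B, align 1] → 69

0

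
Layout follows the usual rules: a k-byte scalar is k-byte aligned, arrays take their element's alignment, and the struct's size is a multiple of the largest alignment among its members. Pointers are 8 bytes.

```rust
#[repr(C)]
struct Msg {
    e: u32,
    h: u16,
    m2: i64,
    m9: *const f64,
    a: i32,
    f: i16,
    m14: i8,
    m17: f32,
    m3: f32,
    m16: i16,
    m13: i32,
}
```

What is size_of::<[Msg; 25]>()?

@0: e [4B, align 4] → 4
@4: h [2B, align 2] → 6
+2 pad (align 8)
@8: m2 [8B, align 8] → 16
@16: m9 [8B, align 8] → 24
@24: a [4B, align 4] → 28
@28: f [2B, align 2] → 30
@30: m14 [1B, align 1] → 31
+1 pad (align 4)
@32: m17 [4B, align 4] → 36
@36: m3 [4B, align 4] → 40
@40: m16 [2B, align 2] → 42
+2 pad (align 4)
@44: m13 [4B, align 4] → 48
size 48, align 8
array of 25: 25 × 48 = 1200

1200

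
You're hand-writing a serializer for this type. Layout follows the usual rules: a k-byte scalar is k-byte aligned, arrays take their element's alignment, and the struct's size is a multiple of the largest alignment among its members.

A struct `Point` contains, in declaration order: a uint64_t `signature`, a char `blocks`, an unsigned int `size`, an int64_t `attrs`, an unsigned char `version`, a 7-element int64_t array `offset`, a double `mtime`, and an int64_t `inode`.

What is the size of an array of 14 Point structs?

1456

@0: signature [8B, align 8] → 8
@8: blocks [1B, align 1] → 9
+3 pad (align 4)
@12: size [4B, align 4] → 16
@16: attrs [8B, align 8] → 24
@24: version [1B, align 1] → 25
+7 pad (align 8)
@32: offset [56B, align 8] → 88
@88: mtime [8B, align 8] → 96
@96: inode [8B, align 8] → 104
size 104, align 8
array of 14: 14 × 104 = 1456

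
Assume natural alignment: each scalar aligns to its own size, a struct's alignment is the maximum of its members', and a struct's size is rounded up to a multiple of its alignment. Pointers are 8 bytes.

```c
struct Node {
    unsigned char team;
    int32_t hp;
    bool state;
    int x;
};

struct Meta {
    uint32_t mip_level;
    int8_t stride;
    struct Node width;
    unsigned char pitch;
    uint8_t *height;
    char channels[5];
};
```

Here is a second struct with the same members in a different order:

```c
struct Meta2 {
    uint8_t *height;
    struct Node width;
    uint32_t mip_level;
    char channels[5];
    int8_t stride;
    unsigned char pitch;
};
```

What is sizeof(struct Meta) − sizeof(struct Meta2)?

8

Node: @0: team [1B, align 1] → 1; +3 pad (align 4); @4: hp [4B, align 4] → 8; @8: state [1B, align 1] → 9; +3 pad (align 4); @12: x [4B, align 4] → 16; size 16, align 4
@0: mip_level [4B, align 4] → 4
@4: stride [1B, align 1] → 5
+3 pad (align 4)
@8: width [16B, align 4] → 24
@24: pitch [1B, align 1] → 25
+7 pad (align 8)
@32: height [8B, align 8] → 40
@40: channels [5B, align 1] → 45
+3 tail pad (align 8)
size 48, align 8
— Meta2 —
@0: height [8B, align 8] → 8
@8: width [16B, align 4] → 24
@24: mip_level [4B, align 4] → 28
@28: channels [5B, align 1] → 33
@33: stride [1B, align 1] → 34
@34: pitch [1B, align 1] → 35
+5 tail pad (align 8)
size 40, align 8
48 − 40 = 8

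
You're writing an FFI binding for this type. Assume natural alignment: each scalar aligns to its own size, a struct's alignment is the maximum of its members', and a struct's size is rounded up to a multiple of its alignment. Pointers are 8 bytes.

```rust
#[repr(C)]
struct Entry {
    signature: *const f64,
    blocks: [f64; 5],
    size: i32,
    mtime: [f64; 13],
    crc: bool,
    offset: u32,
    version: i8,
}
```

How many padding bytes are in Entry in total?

14

@0: signature [8B, align 8] → 8
@8: blocks [40B, align 8] → 48
@48: size [4B, align 4] → 52
+4 pad (align 8)
@56: mtime [104B, align 8] → 160
@160: crc [1B, align 1] → 161
+3 pad (align 4)
@164: offset [4B, align 4] → 168
@168: version [1B, align 1] → 169
+7 tail pad (align 8)
size 176, align 8
data bytes 162, size 176 → padding 14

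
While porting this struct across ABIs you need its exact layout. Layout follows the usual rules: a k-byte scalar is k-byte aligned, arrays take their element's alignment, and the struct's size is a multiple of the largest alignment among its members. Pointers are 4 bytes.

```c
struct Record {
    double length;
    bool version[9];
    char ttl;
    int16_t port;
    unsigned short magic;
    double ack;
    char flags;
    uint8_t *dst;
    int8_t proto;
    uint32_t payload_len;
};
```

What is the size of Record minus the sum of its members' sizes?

@0: length [8B, align 8] → 8
@8: version [9B, align 1] → 17
@17: ttl [1B, align 1] → 18
@18: port [2B, align 2] → 20
@20: magic [2B, align 2] → 22
+2 pad (align 8)
@24: ack [8B, align 8] → 32
@32: flags [1B, align 1] → 33
+3 pad (align 4)
@36: dst [4B, align 4] → 40
@40: proto [1B, align 1] → 41
+3 pad (align 4)
@44: payload_len [4B, align 4] → 48
size 48, align 8
data bytes 40, size 48 → padding 8

8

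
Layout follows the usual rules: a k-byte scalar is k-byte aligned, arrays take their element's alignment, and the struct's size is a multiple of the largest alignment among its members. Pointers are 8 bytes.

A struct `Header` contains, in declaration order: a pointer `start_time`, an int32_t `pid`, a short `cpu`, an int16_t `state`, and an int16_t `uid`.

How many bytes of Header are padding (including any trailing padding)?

start_time at 0 (size 8, align 8) → ends 8
pid at 8 (size 4, align 4) → ends 12
cpu at 12 (size 2, align 2) → ends 14
state at 14 (size 2, align 2) → ends 16
uid at 16 (size 2, align 2) → ends 18
tail pad 6 to reach multiple of 8
total 24 bytes, alignment 8
data bytes 18, size 24 → padding 6

6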